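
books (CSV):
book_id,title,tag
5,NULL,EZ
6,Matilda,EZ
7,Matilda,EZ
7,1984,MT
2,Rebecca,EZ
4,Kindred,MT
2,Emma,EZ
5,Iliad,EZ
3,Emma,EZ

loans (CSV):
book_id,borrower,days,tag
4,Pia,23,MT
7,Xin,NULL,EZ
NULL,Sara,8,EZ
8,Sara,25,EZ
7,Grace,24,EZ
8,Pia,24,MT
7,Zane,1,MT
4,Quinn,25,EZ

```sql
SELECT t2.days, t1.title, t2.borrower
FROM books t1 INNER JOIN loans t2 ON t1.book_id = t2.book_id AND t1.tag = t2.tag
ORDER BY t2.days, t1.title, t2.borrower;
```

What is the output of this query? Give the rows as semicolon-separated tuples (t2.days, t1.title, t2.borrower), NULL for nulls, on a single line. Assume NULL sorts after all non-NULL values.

INNER JOIN keeps only pairs where the ON condition holds.
Matching on t1.book_id = t2.book_id AND t1.tag = t2.tag. A NULL in a compared column never satisfies the condition.
- t1[0] book_id=5, tag=EZ → no match; dropped.
- t1[1] book_id=6, tag=EZ → no match; dropped.
- t1[2] book_id=7, tag=EZ → 2 match(es) in t2 → 2 row(s).
- t1[3] book_id=7, tag=MT → 1 match(es) in t2 → 1 row(s).
- t1[4] book_id=2, tag=EZ → no match; dropped.
- t1[5] book_id=4, tag=MT → 1 match(es) in t2 → 1 row(s).
- t1[6] book_id=2, tag=EZ → no match; dropped.
- t1[7] book_id=5, tag=EZ → no match; dropped.
- t1[8] book_id=3, tag=EZ → no match; dropped.
After projecting and ordering:
t2.days | t1.title | t2.borrower
1 | 1984 | Zane
23 | Kindred | Pia
24 | Matilda | Grace
NULL | Matilda | Xin

(1, 1984, Zane); (23, Kindred, Pia); (24, Matilda, Grace); (NULL, Matilda, Xin)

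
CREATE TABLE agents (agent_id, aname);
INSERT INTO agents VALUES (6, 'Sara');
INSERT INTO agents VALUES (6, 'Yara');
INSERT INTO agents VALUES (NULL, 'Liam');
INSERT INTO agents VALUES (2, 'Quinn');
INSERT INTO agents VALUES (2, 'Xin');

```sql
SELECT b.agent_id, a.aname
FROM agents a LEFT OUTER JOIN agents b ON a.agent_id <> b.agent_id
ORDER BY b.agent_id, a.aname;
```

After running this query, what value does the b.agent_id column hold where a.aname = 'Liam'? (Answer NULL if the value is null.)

LEFT JOIN keeps every row from `agents a`; unmatched rows get NULL for `agents b`'s columns.
Matching on a.agent_id <> b.agent_id. A NULL in a compared column never satisfies the condition.
- agent_id=6: 2 matching b row(s), so 2 row(s) emitted.
- agent_id=6: 2 matching b row(s), so 2 row(s) emitted.
- agent_id=NULL: no b row matches, row kept with b columns NULL.
- agent_id=2: 2 matching b row(s), so 2 row(s) emitted.
- agent_id=2: 2 matching b row(s), so 2 row(s) emitted.

NULL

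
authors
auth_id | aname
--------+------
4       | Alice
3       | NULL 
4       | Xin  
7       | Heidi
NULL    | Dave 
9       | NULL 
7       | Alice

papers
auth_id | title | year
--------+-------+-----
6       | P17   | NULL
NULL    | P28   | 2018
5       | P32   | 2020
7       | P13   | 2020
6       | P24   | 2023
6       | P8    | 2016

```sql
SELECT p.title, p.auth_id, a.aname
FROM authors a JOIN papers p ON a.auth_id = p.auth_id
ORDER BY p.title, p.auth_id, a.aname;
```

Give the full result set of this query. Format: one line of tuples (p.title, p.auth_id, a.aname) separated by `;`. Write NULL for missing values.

(P13, 7, Alice); (P13, 7, Heidi)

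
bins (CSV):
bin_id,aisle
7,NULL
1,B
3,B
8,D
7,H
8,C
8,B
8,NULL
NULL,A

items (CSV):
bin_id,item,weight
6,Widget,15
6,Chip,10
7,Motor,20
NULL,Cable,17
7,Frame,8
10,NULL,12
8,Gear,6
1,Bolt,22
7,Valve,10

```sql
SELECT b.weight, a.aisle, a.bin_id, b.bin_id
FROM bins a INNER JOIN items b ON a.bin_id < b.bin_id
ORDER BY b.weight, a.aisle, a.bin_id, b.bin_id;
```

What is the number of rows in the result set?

INNER JOIN keeps only pairs where the ON condition holds.
Matching on a.bin_id < b.bin_id. A NULL in a compared column never satisfies the condition.
Matched pairs: 22.
Total: 22 rows.

22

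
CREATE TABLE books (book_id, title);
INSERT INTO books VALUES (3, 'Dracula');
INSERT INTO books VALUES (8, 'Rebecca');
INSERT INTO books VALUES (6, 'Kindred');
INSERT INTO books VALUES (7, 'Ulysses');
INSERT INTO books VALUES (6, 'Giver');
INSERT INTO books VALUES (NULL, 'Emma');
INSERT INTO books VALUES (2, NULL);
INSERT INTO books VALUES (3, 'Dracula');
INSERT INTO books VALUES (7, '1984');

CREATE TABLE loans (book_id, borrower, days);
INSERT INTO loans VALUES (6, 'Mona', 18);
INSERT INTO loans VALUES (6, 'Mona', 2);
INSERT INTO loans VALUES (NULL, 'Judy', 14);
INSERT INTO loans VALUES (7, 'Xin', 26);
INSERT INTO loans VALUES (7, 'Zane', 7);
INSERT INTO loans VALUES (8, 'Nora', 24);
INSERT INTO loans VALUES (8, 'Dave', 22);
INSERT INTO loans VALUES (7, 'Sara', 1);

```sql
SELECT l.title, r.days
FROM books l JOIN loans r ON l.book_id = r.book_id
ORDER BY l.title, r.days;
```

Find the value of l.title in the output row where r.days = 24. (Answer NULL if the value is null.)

INNER JOIN keeps only pairs where the ON condition holds.
Matching on l.book_id = r.book_id. A NULL in a compared column never satisfies the condition.
- l[0] book_id=3 → no match; dropped.
- l[1] book_id=8 → 2 match(es) in r → 2 row(s).
- l[2] book_id=6 → 2 match(es) in r → 2 row(s).
- l[3] book_id=7 → 3 match(es) in r → 3 row(s).
- l[4] book_id=6 → 2 match(es) in r → 2 row(s).
- l[5] book_id=NULL → no match; dropped.
- l[6] book_id=2 → no match; dropped.
- l[7] book_id=3 → no match; dropped.
- l[8] book_id=7 → 3 match(es) in r → 3 row(s).

Rebecca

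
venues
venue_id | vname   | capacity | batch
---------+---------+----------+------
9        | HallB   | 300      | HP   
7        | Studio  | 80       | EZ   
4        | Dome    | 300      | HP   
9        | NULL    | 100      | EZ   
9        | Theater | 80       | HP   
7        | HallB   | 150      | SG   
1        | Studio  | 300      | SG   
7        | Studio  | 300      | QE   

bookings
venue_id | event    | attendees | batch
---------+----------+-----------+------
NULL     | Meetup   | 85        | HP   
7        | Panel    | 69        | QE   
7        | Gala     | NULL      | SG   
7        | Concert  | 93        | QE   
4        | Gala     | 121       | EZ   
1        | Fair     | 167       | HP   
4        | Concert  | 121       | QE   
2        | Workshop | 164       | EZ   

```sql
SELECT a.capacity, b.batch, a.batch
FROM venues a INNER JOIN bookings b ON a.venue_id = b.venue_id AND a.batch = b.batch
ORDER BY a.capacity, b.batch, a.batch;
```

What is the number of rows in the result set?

3

INNER JOIN keeps only pairs where the ON condition holds.
Matching on a.venue_id = b.venue_id AND a.batch = b.batch. A NULL in a compared column never satisfies the condition.
- venue_id=9, batch=HP: no matching b row, dropped.
- venue_id=7, batch=EZ: no matching b row, dropped.
- venue_id=4, batch=HP: no matching b row, dropped.
- venue_id=9, batch=EZ: no matching b row, dropped.
- venue_id=9, batch=HP: no matching b row, dropped.
- venue_id=7, batch=SG: 1 matching b row(s), so 1 row(s) emitted.
- venue_id=1, batch=SG: no matching b row, dropped.
- venue_id=7, batch=QE: 2 matching b row(s), so 2 row(s) emitted.
Total: 3 rows.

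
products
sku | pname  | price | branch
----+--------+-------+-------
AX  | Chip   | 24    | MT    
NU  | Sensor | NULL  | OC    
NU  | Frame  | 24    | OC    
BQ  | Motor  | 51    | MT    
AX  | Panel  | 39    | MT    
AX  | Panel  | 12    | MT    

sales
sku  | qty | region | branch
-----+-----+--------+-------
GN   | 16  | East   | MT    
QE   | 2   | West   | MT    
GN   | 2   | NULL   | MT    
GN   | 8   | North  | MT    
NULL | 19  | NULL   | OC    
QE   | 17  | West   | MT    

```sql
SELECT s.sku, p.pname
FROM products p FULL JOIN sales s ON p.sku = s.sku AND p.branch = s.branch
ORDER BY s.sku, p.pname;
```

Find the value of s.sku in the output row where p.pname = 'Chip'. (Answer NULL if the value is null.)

NULL

FULL OUTER JOIN keeps every row from both sides; unmatched rows get NULL for the other side's columns.
Matching on p.sku = s.sku AND p.branch = s.branch. A NULL in a compared column never satisfies the condition.
- p (sku=AX, branch=MT) has no partner → padded with NULL.
- p (sku=NU, branch=OC) has no partner → padded with NULL.
- p (sku=NU, branch=OC) has no partner → padded with NULL.
- p (sku=BQ, branch=MT) has no partner → padded with NULL.
- p (sku=AX, branch=MT) has no partner → padded with NULL.
- p (sku=AX, branch=MT) has no partner → padded with NULL.
- 6 s row(s) had no p match → kept, p columns NULL.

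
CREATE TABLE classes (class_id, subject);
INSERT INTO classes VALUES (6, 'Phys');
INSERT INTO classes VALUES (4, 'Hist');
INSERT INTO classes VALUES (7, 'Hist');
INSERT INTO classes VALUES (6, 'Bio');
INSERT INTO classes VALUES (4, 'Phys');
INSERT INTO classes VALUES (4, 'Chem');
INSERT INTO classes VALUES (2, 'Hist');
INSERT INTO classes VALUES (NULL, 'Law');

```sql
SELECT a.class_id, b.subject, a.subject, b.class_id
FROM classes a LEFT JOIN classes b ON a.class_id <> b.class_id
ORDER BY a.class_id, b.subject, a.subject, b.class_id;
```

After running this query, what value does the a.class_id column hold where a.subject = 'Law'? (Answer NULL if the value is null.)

NULL

LEFT JOIN keeps every row from `classes a`; unmatched rows get NULL for `classes b`'s columns.
Matching on a.class_id <> b.class_id. A NULL in a compared column never satisfies the condition.
Matched pairs: 34; unmatched a rows kept: 1.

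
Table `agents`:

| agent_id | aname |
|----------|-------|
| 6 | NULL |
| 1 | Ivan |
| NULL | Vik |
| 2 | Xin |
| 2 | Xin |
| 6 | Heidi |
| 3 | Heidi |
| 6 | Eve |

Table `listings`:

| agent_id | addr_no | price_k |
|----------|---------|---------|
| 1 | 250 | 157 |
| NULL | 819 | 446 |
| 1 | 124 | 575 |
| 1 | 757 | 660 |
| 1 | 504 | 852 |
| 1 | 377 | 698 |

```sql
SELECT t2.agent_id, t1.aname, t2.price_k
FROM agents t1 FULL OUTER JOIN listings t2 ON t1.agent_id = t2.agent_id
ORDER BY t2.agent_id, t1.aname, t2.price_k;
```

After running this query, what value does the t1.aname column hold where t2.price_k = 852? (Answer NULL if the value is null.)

Ivan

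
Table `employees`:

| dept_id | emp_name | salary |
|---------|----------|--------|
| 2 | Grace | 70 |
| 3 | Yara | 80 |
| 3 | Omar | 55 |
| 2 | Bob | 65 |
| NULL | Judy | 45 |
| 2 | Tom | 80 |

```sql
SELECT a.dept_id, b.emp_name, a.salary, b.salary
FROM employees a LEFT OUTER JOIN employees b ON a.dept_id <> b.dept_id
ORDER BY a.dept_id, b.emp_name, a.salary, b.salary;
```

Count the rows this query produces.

13

LEFT JOIN keeps every row from `employees a`; unmatched rows get NULL for `employees b`'s columns.
Matching on a.dept_id <> b.dept_id. A NULL in a compared column never satisfies the condition.
Matched pairs: 12; unmatched a rows kept: 1.
Total: 12 matched + 1 padded = 13 rows.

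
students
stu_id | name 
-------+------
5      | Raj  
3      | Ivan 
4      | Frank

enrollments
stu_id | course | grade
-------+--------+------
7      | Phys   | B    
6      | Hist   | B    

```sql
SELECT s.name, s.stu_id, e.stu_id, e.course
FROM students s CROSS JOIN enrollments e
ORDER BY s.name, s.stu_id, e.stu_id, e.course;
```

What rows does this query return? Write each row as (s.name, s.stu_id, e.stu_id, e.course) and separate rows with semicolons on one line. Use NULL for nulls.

(Frank, 4, 6, Hist); (Frank, 4, 7, Phys); (Ivan, 3, 6, Hist); (Ivan, 3, 7, Phys); (Raj, 5, 6, Hist); (Raj, 5, 7, Phys)

CROSS JOIN pairs every row of `students` with every row of `enrollments`: 3 × 2 = 6 rows.
After projecting and ordering:
s.name | s.stu_id | e.stu_id | e.course
Frank | 4 | 6 | Hist
Frank | 4 | 7 | Phys
Ivan | 3 | 6 | Hist
Ivan | 3 | 7 | Phys
Raj | 5 | 6 | Hist
Raj | 5 | 7 | Phys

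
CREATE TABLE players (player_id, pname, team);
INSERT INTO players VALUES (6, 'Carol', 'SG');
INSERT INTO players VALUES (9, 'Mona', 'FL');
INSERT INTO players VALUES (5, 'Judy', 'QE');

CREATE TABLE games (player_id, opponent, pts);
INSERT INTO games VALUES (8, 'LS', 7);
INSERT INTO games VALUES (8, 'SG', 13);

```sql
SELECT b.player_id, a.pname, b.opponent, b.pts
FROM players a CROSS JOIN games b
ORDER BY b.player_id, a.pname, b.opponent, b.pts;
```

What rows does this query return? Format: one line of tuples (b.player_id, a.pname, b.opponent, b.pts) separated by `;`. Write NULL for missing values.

CROSS JOIN pairs every row of `players` with every row of `games`: 3 × 2 = 6 rows.
After projecting and ordering:
b.player_id | a.pname | b.opponent | b.pts
8 | Carol | LS | 7
8 | Carol | SG | 13
8 | Judy | LS | 7
8 | Judy | SG | 13
8 | Mona | LS | 7
8 | Mona | SG | 13

(8, Carol, LS, 7); (8, Carol, SG, 13); (8, Judy, LS, 7); (8, Judy, SG, 13); (8, Mona, LS, 7); (8, Mona, SG, 13)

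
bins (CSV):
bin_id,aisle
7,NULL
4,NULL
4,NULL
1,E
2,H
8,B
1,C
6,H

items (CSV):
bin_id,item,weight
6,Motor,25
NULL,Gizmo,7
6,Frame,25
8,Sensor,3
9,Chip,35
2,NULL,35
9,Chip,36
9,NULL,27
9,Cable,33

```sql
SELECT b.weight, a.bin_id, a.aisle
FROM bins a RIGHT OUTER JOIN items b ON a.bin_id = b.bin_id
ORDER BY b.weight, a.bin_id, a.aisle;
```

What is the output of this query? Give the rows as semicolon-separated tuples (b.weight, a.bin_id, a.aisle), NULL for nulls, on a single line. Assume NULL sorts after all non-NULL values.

RIGHT JOIN keeps every row from `items`; unmatched rows get NULL for `bins`'s columns.
Matching on a.bin_id = b.bin_id. A NULL in a compared column never satisfies the condition.
Matched pairs: 4; unmatched b rows kept: 5.

(3, 8, B); (7, NULL, NULL); (25, 6, H); (25, 6, H); (27, NULL, NULL); (33, NULL, NULL); (35, 2, H); (35, NULL, NULL); (36, NULL, NULL)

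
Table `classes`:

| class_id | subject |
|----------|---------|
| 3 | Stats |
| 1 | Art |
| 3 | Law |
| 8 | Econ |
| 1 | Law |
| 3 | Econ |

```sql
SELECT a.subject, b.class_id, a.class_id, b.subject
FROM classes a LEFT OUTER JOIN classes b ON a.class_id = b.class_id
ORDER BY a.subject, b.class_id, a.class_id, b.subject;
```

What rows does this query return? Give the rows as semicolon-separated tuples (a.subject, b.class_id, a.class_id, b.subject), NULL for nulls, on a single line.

(Art, 1, 1, Art); (Art, 1, 1, Law); (Econ, 3, 3, Econ); (Econ, 3, 3, Law); (Econ, 3, 3, Stats); (Econ, 8, 8, Econ); (Law, 1, 1, Art); (Law, 1, 1, Law); (Law, 3, 3, Econ); (Law, 3, 3, Law); (Law, 3, 3, Stats); (Stats, 3, 3, Econ); (Stats, 3, 3, Law); (Stats, 3, 3, Stats)

LEFT JOIN keeps every row from `classes a`; unmatched rows get NULL for `classes b`'s columns.
Matching on a.class_id = b.class_id.
- class_id=3: 3 matching b row(s), so 3 row(s) emitted.
- class_id=1: 2 matching b row(s), so 2 row(s) emitted.
- class_id=3: 3 matching b row(s), so 3 row(s) emitted.
- class_id=8: 1 matching b row(s), so 1 row(s) emitted.
- class_id=1: 2 matching b row(s), so 2 row(s) emitted.
- class_id=3: 3 matching b row(s), so 3 row(s) emitted.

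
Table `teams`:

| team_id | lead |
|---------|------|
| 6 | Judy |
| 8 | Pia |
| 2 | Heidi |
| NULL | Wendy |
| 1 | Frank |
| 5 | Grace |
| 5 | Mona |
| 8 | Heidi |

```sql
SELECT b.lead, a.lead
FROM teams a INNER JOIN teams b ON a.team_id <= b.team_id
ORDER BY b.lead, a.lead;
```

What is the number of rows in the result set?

30

INNER JOIN keeps only pairs where the ON condition holds.
Matching on a.team_id <= b.team_id. A NULL in a compared column never satisfies the condition.
Matched pairs: 30.
Total: 30 rows.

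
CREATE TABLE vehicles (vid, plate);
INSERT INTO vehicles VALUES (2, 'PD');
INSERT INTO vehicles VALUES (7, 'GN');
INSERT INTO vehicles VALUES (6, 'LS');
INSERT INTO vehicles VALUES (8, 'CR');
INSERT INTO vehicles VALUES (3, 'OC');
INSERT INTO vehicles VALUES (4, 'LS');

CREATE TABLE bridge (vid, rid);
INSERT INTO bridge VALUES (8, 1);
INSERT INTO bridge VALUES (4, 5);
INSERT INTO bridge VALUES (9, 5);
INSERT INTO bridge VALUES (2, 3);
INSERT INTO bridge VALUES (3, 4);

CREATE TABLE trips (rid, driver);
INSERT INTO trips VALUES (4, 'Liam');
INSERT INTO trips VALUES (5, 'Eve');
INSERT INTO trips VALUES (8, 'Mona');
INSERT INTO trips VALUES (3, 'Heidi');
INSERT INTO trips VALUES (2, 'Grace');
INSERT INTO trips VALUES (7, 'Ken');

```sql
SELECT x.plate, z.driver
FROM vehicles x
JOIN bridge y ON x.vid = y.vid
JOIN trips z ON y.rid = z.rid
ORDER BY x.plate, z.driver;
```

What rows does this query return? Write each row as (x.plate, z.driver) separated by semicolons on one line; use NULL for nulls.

(LS, Eve); (OC, Liam); (PD, Heidi)

Step 1 — x INNER JOIN y on vid → 4 row(s).
Then INNER JOIN `trips z` on rid: keep only rows whose y.rid appears in z.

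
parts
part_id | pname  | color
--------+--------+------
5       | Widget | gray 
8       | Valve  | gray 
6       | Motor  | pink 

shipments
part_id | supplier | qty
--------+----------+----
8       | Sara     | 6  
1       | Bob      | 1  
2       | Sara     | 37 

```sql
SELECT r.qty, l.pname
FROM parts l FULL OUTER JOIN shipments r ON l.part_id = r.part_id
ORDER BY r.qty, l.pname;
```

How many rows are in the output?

5

FULL OUTER JOIN keeps every row from both sides; unmatched rows get NULL for the other side's columns.
Matching on l.part_id = r.part_id.
Matched pairs: 1; unmatched l rows kept: 2; unmatched r rows kept: 2.
Total: 1 matched + 4 padded = 5 rows.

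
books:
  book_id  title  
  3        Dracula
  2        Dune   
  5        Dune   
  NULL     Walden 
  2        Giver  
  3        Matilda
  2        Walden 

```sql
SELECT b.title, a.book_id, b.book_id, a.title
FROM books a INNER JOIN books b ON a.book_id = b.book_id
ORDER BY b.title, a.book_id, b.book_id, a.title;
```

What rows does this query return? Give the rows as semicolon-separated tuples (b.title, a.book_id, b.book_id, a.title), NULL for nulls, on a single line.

INNER JOIN keeps only pairs where the ON condition holds.
Matching on a.book_id = b.book_id. A NULL in a compared column never satisfies the condition.
- a[0] book_id=3 → 2 match(es) in b → 2 row(s).
- a[1] book_id=2 → 3 match(es) in b → 3 row(s).
- a[2] book_id=5 → 1 match(es) in b → 1 row(s).
- a[3] book_id=NULL → no match; dropped.
- a[4] book_id=2 → 3 match(es) in b → 3 row(s).
- a[5] book_id=3 → 2 match(es) in b → 2 row(s).
- a[6] book_id=2 → 3 match(es) in b → 3 row(s).

(Dracula, 3, 3, Dracula); (Dracula, 3, 3, Matilda); (Dune, 2, 2, Dune); (Dune, 2, 2, Giver); (Dune, 2, 2, Walden); (Dune, 5, 5, Dune); (Giver, 2, 2, Dune); (Giver, 2, 2, Giver); (Giver, 2, 2, Walden); (Matilda, 3, 3, Dracula); (Matilda, 3, 3, Matilda); (Walden, 2, 2, Dune); (Walden, 2, 2, Giver); (Walden, 2, 2, Walden)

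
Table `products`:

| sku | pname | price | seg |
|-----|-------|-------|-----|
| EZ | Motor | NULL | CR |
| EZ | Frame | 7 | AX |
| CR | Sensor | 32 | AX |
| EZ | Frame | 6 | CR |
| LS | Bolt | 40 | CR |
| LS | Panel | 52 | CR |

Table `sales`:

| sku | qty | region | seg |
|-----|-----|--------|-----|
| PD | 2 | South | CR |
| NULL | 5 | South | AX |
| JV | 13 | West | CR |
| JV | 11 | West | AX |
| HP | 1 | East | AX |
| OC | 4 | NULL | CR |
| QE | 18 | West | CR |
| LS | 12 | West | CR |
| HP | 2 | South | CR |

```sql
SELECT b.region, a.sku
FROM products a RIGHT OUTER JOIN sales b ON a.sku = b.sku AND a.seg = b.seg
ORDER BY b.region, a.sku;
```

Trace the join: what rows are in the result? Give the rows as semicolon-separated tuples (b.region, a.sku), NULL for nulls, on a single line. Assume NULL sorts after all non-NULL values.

(East, NULL); (South, NULL); (South, NULL); (South, NULL); (West, LS); (West, LS); (West, NULL); (West, NULL); (West, NULL); (NULL, NULL)

RIGHT JOIN keeps every row from `sales`; unmatched rows get NULL for `products`'s columns.
Matching on a.sku = b.sku AND a.seg = b.seg. A NULL in a compared column never satisfies the condition.
Matched pairs: 2; unmatched b rows kept: 8.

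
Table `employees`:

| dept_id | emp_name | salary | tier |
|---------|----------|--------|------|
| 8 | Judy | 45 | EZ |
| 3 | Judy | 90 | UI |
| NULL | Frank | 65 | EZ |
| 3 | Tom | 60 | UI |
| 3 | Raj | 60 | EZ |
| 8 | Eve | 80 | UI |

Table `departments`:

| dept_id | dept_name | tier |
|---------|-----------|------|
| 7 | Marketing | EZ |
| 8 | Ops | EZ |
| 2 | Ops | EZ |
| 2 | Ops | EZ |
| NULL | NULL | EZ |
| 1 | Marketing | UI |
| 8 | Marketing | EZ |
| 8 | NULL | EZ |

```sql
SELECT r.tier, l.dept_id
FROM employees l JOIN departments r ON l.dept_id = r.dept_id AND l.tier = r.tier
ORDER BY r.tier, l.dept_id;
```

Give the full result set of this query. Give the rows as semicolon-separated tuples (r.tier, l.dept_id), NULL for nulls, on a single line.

(EZ, 8); (EZ, 8); (EZ, 8)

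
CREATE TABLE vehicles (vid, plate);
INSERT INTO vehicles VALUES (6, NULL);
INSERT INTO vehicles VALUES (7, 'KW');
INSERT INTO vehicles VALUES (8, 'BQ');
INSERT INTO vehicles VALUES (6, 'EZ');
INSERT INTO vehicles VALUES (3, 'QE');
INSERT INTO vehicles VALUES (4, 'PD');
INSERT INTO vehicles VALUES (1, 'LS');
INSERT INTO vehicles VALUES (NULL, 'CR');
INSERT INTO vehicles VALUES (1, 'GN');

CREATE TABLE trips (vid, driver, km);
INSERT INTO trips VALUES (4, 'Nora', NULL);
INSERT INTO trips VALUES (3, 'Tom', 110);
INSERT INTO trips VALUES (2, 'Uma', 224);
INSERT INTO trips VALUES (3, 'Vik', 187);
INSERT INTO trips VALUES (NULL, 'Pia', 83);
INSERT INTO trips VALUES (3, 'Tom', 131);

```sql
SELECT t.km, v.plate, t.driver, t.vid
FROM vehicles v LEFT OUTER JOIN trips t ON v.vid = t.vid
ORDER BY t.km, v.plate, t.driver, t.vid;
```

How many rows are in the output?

LEFT JOIN keeps every row from `vehicles`; unmatched rows get NULL for `trips`'s columns.
Matching on v.vid = t.vid. A NULL in a compared column never satisfies the condition.
Matched pairs: 4; unmatched v rows kept: 7.
Total: 4 matched + 7 padded = 11 rows.

11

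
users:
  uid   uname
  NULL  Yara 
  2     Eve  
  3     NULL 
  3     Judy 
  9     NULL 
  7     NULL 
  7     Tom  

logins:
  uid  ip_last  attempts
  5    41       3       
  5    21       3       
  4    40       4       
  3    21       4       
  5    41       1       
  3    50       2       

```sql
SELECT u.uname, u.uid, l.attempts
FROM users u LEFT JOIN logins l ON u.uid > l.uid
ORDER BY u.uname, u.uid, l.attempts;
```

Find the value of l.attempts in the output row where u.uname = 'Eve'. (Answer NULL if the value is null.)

NULL

LEFT JOIN keeps every row from `users`; unmatched rows get NULL for `logins`'s columns.
Matching on u.uid > l.uid. A NULL in a compared column never satisfies the condition.
- u row (uid=NULL): no match → kept, l columns NULL.
- u row (uid=2): no match → kept, l columns NULL.
- u row (uid=3): no match → kept, l columns NULL.
- u row (uid=3): no match → kept, l columns NULL.
- u row (uid=9): matches 6 l row(s) → 6 output row(s).
- u row (uid=7): matches 6 l row(s) → 6 output row(s).
- u row (uid=7): matches 6 l row(s) → 6 output row(s).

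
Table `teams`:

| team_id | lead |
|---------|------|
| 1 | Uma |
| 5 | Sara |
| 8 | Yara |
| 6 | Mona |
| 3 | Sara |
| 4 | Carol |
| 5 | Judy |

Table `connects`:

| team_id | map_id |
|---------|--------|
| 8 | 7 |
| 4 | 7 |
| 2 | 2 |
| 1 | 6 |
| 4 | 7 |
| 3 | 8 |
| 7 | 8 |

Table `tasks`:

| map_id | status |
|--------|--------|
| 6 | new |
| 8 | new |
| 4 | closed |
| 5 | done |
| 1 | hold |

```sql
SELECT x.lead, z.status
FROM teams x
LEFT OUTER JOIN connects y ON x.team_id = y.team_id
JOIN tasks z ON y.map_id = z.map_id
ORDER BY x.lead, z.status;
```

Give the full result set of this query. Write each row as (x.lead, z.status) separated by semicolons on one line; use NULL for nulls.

(Sara, new); (Uma, new)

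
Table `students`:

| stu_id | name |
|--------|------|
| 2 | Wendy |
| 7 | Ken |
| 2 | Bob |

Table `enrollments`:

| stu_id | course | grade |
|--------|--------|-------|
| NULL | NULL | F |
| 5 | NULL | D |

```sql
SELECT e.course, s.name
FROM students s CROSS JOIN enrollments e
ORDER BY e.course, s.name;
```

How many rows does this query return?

CROSS JOIN pairs every row of `students` with every row of `enrollments`: 3 × 2 = 6 rows.

6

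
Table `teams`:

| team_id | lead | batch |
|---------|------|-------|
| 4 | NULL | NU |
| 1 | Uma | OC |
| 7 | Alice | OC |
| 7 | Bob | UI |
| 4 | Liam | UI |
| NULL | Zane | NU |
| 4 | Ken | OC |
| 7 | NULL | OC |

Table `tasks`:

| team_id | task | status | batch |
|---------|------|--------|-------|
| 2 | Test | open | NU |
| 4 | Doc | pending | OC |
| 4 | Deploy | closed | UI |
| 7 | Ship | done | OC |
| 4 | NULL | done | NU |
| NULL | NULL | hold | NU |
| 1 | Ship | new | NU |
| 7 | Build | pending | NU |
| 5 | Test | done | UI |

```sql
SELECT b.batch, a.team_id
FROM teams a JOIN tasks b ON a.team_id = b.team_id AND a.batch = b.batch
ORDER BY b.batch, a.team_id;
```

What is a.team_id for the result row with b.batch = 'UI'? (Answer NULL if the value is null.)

4

INNER JOIN keeps only pairs where the ON condition holds.
Matching on a.team_id = b.team_id AND a.batch = b.batch. A NULL in a compared column never satisfies the condition.
- team_id=4, batch=NU: 1 matching b row(s), so 1 row(s) emitted.
- team_id=1, batch=OC: no matching b row, dropped.
- team_id=7, batch=OC: 1 matching b row(s), so 1 row(s) emitted.
- team_id=7, batch=UI: no matching b row, dropped.
- team_id=4, batch=UI: 1 matching b row(s), so 1 row(s) emitted.
- team_id=NULL, batch=NU: no matching b row, dropped.
- team_id=4, batch=OC: 1 matching b row(s), so 1 row(s) emitted.
- team_id=7, batch=OC: 1 matching b row(s), so 1 row(s) emitted.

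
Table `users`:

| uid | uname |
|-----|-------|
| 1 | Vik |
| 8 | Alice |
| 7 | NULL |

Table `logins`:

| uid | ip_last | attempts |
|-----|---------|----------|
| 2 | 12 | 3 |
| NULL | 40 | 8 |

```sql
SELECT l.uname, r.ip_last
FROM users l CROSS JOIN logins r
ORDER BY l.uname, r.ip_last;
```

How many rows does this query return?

6

CROSS JOIN pairs every row of `users` with every row of `logins`: 3 × 2 = 6 rows.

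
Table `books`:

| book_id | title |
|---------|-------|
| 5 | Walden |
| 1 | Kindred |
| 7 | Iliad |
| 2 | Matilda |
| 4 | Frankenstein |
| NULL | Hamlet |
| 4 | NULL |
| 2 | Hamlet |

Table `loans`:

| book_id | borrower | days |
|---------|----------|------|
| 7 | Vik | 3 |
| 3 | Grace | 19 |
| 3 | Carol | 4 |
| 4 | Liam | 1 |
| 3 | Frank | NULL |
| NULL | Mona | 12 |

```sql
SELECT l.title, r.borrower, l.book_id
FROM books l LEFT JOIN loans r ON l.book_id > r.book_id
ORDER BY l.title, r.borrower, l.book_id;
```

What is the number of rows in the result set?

LEFT JOIN keeps every row from `books`; unmatched rows get NULL for `loans`'s columns.
Matching on l.book_id > r.book_id. A NULL in a compared column never satisfies the condition.
- book_id=5: 4 matching r row(s), so 4 row(s) emitted.
- book_id=1: no r row matches, row kept with r columns NULL.
- book_id=7: 4 matching r row(s), so 4 row(s) emitted.
- book_id=2: no r row matches, row kept with r columns NULL.
- book_id=4: 3 matching r row(s), so 3 row(s) emitted.
- book_id=NULL: no r row matches, row kept with r columns NULL.
- book_id=4: 3 matching r row(s), so 3 row(s) emitted.
- book_id=2: no r row matches, row kept with r columns NULL.
Total: 14 matched + 4 padded = 18 rows.

18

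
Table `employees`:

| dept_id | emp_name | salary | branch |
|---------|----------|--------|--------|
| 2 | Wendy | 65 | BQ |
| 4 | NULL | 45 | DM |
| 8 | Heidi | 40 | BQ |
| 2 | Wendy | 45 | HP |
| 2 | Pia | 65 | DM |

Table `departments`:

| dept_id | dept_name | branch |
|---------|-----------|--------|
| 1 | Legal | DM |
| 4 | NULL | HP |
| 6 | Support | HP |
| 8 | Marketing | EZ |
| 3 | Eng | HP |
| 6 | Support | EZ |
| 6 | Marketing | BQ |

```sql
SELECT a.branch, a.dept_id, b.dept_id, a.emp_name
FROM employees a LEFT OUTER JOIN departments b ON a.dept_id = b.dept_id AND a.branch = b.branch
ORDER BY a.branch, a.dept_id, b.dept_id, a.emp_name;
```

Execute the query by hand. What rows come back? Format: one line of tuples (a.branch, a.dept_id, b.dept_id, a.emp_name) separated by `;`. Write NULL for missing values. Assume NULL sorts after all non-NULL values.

LEFT JOIN keeps every row from `employees`; unmatched rows get NULL for `departments`'s columns.
Matching on a.dept_id = b.dept_id AND a.branch = b.branch.
Matched pairs: 0; unmatched a rows kept: 5.

(BQ, 2, NULL, Wendy); (BQ, 8, NULL, Heidi); (DM, 2, NULL, Pia); (DM, 4, NULL, NULL); (HP, 2, NULL, Wendy)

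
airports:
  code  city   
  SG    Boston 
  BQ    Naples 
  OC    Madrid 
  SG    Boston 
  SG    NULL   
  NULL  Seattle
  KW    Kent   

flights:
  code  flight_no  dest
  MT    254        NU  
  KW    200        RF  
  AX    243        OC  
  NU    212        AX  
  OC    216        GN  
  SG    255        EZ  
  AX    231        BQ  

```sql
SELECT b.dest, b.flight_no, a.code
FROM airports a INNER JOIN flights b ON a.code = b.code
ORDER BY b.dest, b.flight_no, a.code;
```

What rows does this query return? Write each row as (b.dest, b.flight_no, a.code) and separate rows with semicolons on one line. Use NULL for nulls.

INNER JOIN keeps only pairs where the ON condition holds.
Matching on a.code = b.code. A NULL in a compared column never satisfies the condition.
Matched pairs: 5.

(EZ, 255, SG); (EZ, 255, SG); (EZ, 255, SG); (GN, 216, OC); (RF, 200, KW)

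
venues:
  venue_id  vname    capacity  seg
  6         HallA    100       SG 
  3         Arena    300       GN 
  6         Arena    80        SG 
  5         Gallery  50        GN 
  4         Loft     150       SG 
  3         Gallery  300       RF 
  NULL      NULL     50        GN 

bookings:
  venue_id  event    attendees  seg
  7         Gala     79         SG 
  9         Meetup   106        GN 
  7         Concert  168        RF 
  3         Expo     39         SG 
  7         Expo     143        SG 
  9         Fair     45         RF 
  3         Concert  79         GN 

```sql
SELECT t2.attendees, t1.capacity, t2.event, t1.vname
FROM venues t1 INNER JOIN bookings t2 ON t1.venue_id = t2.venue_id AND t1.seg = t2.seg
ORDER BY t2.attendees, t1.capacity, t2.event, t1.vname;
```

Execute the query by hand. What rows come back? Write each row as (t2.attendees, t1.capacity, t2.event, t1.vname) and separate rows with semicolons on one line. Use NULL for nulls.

INNER JOIN keeps only pairs where the ON condition holds.
Matching on t1.venue_id = t2.venue_id AND t1.seg = t2.seg. A NULL in a compared column never satisfies the condition.
- venue_id=6, seg=SG: no matching t2 row, dropped.
- venue_id=3, seg=GN: 1 matching t2 row(s), so 1 row(s) emitted.
- venue_id=6, seg=SG: no matching t2 row, dropped.
- venue_id=5, seg=GN: no matching t2 row, dropped.
- venue_id=4, seg=SG: no matching t2 row, dropped.
- venue_id=3, seg=RF: no matching t2 row, dropped.
- venue_id=NULL, seg=GN: no matching t2 row, dropped.
After projecting and ordering:
t2.attendees | t1.capacity | t2.event | t1.vname
79 | 300 | Concert | Arena

(79, 300, Concert, Arena)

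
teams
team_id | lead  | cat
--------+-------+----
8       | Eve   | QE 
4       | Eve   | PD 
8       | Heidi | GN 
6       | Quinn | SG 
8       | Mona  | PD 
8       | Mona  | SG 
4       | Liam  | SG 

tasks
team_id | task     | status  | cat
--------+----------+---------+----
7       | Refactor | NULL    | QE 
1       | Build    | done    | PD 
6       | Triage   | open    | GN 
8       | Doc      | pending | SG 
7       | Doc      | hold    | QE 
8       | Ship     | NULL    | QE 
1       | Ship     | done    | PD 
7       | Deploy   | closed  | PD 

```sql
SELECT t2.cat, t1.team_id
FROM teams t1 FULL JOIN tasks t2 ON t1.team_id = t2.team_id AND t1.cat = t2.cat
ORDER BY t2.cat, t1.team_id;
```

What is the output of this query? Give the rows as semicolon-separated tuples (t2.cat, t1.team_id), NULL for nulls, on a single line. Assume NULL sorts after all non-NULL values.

(GN, NULL); (PD, NULL); (PD, NULL); (PD, NULL); (QE, 8); (QE, NULL); (QE, NULL); (SG, 8); (NULL, 4); (NULL, 4); (NULL, 6); (NULL, 8); (NULL, 8)

FULL OUTER JOIN keeps every row from both sides; unmatched rows get NULL for the other side's columns.
Matching on t1.team_id = t2.team_id AND t1.cat = t2.cat.
- team_id=8, cat=QE: 1 matching t2 row(s), so 1 row(s) emitted.
- team_id=4, cat=PD: no t2 row matches, row kept with t2 columns NULL.
- team_id=8, cat=GN: no t2 row matches, row kept with t2 columns NULL.
- team_id=6, cat=SG: no t2 row matches, row kept with t2 columns NULL.
- team_id=8, cat=PD: no t2 row matches, row kept with t2 columns NULL.
- team_id=8, cat=SG: 1 matching t2 row(s), so 1 row(s) emitted.
- team_id=4, cat=SG: no t2 row matches, row kept with t2 columns NULL.
- plus 6 unmatched t2 row(s), each kept with NULL t1 columns.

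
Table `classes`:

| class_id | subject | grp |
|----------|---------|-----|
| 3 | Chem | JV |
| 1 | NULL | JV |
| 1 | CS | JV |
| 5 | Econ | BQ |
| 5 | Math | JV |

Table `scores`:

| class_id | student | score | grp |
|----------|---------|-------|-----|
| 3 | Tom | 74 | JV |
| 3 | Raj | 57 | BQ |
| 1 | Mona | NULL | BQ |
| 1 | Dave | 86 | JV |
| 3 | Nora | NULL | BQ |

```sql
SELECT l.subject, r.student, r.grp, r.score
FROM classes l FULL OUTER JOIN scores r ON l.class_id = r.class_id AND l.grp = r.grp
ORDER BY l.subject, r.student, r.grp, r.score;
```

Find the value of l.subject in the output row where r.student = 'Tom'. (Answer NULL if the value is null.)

Chem

FULL OUTER JOIN keeps every row from both sides; unmatched rows get NULL for the other side's columns.
Matching on l.class_id = r.class_id AND l.grp = r.grp.
- class_id=3, grp=JV: 1 matching r row(s), so 1 row(s) emitted.
- class_id=1, grp=JV: 1 matching r row(s), so 1 row(s) emitted.
- class_id=1, grp=JV: 1 matching r row(s), so 1 row(s) emitted.
- class_id=5, grp=BQ: no r row matches, row kept with r columns NULL.
- class_id=5, grp=JV: no r row matches, row kept with r columns NULL.
- 3 row(s) from r found no l partner → padded with NULL.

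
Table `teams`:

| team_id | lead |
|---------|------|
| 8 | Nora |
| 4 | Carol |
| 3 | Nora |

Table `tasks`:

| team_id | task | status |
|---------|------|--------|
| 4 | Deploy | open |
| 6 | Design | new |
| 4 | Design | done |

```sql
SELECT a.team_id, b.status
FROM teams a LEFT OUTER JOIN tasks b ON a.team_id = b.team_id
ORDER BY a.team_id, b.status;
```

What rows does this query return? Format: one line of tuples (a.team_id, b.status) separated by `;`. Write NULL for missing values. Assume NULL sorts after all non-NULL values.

LEFT JOIN keeps every row from `teams`; unmatched rows get NULL for `tasks`'s columns.
Matching on a.team_id = b.team_id.
- team_id=8: no b row matches, row kept with b columns NULL.
- team_id=4: 2 matching b row(s), so 2 row(s) emitted.
- team_id=3: no b row matches, row kept with b columns NULL.
After projecting and ordering:
a.team_id | b.status
3 | NULL
4 | done
4 | open
8 | NULL

(3, NULL); (4, done); (4, open); (8, NULL)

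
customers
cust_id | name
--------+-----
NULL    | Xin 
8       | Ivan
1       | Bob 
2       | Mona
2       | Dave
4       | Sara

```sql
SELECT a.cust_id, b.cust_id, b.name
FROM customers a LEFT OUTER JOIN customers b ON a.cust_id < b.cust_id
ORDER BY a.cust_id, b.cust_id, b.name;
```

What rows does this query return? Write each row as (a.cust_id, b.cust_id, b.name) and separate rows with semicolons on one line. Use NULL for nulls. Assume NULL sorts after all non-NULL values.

LEFT JOIN keeps every row from `customers a`; unmatched rows get NULL for `customers b`'s columns.
Matching on a.cust_id < b.cust_id. A NULL in a compared column never satisfies the condition.
Matched pairs: 9; unmatched a rows kept: 2.

(1, 2, Dave); (1, 2, Mona); (1, 4, Sara); (1, 8, Ivan); (2, 4, Sara); (2, 4, Sara); (2, 8, Ivan); (2, 8, Ivan); (4, 8, Ivan); (8, NULL, NULL); (NULL, NULL, NULL)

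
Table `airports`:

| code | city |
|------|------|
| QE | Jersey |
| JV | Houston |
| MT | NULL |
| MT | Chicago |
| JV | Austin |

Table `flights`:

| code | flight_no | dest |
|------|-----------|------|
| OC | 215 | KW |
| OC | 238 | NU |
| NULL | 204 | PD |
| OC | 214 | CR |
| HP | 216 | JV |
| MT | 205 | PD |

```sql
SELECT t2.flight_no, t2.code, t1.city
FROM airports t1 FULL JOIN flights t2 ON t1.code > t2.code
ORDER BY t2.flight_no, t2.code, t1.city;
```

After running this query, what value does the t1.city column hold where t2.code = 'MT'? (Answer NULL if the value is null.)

Jersey

FULL OUTER JOIN keeps every row from both sides; unmatched rows get NULL for the other side's columns.
Matching on t1.code > t2.code. A NULL in a compared column never satisfies the condition.
Matched pairs: 9; unmatched t1 rows kept: 0; unmatched t2 rows kept: 1.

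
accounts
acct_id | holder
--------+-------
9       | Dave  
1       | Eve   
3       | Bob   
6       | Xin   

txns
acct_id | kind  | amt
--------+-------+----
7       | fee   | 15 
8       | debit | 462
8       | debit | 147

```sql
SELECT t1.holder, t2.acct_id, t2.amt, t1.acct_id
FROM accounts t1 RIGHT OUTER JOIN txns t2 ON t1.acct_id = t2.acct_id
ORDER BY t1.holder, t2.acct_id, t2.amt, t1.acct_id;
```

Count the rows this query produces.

3

RIGHT JOIN keeps every row from `txns`; unmatched rows get NULL for `accounts`'s columns.
Matching on t1.acct_id = t2.acct_id.
- t1 row (acct_id=9): no match.
- t1 row (acct_id=1): no match.
- t1 row (acct_id=3): no match.
- t1 row (acct_id=6): no match.
- 3 t2 row(s) had no t1 match → kept, t1 columns NULL.
Total: 0 matched + 3 padded = 3 rows.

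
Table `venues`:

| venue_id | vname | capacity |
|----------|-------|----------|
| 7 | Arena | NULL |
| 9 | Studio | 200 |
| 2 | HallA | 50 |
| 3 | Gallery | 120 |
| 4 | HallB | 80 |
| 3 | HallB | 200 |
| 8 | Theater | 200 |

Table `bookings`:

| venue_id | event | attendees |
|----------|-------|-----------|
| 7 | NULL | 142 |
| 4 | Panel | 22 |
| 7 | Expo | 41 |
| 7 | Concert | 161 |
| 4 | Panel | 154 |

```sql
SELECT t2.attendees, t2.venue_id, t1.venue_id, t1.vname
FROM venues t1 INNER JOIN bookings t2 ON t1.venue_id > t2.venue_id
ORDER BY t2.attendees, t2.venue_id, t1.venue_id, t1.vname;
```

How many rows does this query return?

12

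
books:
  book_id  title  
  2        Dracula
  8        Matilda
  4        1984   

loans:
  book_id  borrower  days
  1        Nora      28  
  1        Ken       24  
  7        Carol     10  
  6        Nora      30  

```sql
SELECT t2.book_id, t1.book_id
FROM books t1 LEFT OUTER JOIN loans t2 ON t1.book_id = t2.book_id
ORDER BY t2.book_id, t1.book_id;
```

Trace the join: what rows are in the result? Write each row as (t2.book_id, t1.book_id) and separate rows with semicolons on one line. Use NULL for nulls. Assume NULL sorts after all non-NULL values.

(NULL, 2); (NULL, 4); (NULL, 8)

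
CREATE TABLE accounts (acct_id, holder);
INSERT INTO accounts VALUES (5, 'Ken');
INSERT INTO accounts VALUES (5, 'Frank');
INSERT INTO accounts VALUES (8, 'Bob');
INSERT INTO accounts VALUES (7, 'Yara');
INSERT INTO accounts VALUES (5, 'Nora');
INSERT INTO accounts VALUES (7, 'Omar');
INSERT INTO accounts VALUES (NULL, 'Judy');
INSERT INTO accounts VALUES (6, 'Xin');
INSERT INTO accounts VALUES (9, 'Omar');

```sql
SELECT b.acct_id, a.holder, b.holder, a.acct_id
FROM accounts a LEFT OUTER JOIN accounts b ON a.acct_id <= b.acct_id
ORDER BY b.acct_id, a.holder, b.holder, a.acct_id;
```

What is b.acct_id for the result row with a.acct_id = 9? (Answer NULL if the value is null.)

9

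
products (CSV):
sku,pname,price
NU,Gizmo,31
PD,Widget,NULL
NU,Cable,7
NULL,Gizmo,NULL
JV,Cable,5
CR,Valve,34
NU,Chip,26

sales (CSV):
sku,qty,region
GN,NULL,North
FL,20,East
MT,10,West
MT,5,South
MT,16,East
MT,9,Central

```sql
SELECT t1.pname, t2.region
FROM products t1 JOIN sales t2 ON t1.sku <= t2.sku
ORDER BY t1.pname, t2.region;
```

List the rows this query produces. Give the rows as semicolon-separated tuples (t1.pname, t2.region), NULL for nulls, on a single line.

(Cable, Central); (Cable, East); (Cable, South); (Cable, West); (Valve, Central); (Valve, East); (Valve, East); (Valve, North); (Valve, South); (Valve, West)

INNER JOIN keeps only pairs where the ON condition holds.
Matching on t1.sku <= t2.sku. A NULL in a compared column never satisfies the condition.
Matched pairs: 10.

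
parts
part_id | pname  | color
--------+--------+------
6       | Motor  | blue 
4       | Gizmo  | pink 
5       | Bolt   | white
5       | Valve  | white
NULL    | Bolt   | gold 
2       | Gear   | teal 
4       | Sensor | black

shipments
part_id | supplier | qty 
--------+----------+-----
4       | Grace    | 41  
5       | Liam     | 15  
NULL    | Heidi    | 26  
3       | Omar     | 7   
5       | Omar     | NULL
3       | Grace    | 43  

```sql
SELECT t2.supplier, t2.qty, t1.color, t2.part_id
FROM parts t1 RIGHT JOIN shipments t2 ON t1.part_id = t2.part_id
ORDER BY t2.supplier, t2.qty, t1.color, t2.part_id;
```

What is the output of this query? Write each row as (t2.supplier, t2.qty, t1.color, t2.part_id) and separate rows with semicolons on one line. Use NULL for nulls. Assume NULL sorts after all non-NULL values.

RIGHT JOIN keeps every row from `shipments`; unmatched rows get NULL for `parts`'s columns.
Matching on t1.part_id = t2.part_id. A NULL in a compared column never satisfies the condition.
- part_id=6: no matching t2 row.
- part_id=4: 1 matching t2 row(s), so 1 row(s) emitted.
- part_id=5: 2 matching t2 row(s), so 2 row(s) emitted.
- part_id=5: 2 matching t2 row(s), so 2 row(s) emitted.
- part_id=NULL: no matching t2 row.
- part_id=2: no matching t2 row.
- part_id=4: 1 matching t2 row(s), so 1 row(s) emitted.
- 3 row(s) from t2 found no t1 partner → padded with NULL.
After projecting and ordering:
t2.supplier | t2.qty | t1.color | t2.part_id
Grace | 41 | black | 4
Grace | 41 | pink | 4
Grace | 43 | NULL | 3
Heidi | 26 | NULL | NULL
Liam | 15 | white | 5
Liam | 15 | white | 5
Omar | 7 | NULL | 3
Omar | NULL | white | 5
Omar | NULL | white | 5

(Grace, 41, black, 4); (Grace, 41, pink, 4); (Grace, 43, NULL, 3); (Heidi, 26, NULL, NULL); (Liam, 15, white, 5); (Liam, 15, white, 5); (Omar, 7, NULL, 3); (Omar, NULL, white, 5); (Omar, NULL, white, 5)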